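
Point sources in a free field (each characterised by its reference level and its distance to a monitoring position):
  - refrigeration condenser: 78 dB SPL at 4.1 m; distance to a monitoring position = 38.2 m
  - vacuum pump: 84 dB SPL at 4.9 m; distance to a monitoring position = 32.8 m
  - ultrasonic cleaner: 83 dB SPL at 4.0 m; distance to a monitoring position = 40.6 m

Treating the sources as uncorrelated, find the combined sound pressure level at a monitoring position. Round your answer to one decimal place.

Apply inverse-square spreading to bring every level to the receiver, then sum 10^(L/10).
refrigeration condenser: 78 − 20·log₁₀(38.2/4.1) = 78 − 19.39 = 58.61 dB SPL.
vacuum pump: 84 − 20·log₁₀(32.8/4.9) = 84 − 16.51 = 67.49 dB SPL.
ultrasonic cleaner: 83 − 20·log₁₀(40.6/4.0) = 83 − 20.13 = 62.87 dB SPL.
Σ 10^(L/10) = 8.269e+06 → L_total = 10·log₁₀(8.269e+06) = 69.17 dB SPL.

69.2 dB SPL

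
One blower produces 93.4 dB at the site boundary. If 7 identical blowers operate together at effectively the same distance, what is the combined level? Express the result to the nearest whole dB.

L_total = L₁ + 10·log₁₀ N for N identical incoherent sources.
L_total = 93.4 + 10·log₁₀(7) = 93.4 + 8.451 = 101.85 dB.

102 dB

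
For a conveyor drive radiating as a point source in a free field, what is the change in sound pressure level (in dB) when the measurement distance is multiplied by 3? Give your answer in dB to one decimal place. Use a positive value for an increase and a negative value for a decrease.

-9.5 dB

Point-source spreading: ΔL = −20·log₁₀(r₂/r₁).
ΔL = −20·log₁₀(3) = -9.54 dB.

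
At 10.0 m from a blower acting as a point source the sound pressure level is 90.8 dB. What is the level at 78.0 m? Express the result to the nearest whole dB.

73 dB

Spherical spreading from a point source gives a 20·log₁₀(r₂/r₁) drop.
L₂ = 90.8 − 20·log₁₀(78.0/10.0) = 90.8 − 17.842 = 72.96 dB.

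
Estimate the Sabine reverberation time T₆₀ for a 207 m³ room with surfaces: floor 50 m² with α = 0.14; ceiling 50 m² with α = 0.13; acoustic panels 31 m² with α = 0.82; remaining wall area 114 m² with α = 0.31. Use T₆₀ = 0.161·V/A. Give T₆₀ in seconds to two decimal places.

Total absorption A = 50·0.14 + 50·0.13 + 31·0.82 + 114·0.31 = 74.26 m² sabins.
T₆₀ = 0.161·V/A = 0.161·207/74.26 = 0.449 s.

0.45 s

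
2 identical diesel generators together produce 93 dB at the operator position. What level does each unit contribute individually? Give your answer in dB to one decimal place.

Dividing the total intensity by 2 lowers the level by 10·log₁₀ 2 = 3.010 dB: L₁ = 93 − 3.010.

90.0 dB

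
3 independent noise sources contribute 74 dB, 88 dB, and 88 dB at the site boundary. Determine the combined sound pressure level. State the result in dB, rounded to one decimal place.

91.1 dB

For uncorrelated sources the intensities add, so convert each level to linear form, sum, and take 10·log₁₀ of the total.
Σ 10^(L/10) = 10^(74/10) + 10^(88/10) + 10^(88/10) = 1.287e+09.
L_total = 10·log₁₀(1.287e+09) = 91.10 dB.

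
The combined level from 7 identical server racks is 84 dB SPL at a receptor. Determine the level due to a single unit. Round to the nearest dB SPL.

For N identical incoherent sources L_total = L₁ + 10·log₁₀ N, so L₁ = 84 − 10·log₁₀(7) = 84 − 8.451.

76 dB SPL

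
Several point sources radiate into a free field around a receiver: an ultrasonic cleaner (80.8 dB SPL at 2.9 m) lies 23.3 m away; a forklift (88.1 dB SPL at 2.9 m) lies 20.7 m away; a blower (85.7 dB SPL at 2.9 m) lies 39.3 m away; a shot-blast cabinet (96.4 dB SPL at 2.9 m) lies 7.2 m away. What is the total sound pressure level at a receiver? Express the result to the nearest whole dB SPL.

Apply inverse-square spreading to bring every level to the receiver, then sum 10^(L/10).
ultrasonic cleaner: 80.8 − 20·log₁₀(23.3/2.9) = 80.8 − 18.10 = 62.70 dB SPL.
forklift: 88.1 − 20·log₁₀(20.7/2.9) = 88.1 − 17.07 = 71.03 dB SPL.
blower: 85.7 − 20·log₁₀(39.3/2.9) = 85.7 − 22.64 = 63.06 dB SPL.
shot-blast cabinet: 96.4 − 20·log₁₀(7.2/2.9) = 96.4 − 7.90 = 88.50 dB SPL.
Σ 10^(L/10) = 7.247e+08 → L_total = 10·log₁₀(7.247e+08) = 88.60 dB SPL.

89 dB SPL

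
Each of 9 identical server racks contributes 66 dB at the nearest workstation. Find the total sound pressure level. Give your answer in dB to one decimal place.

N identical incoherent sources raise the level by 10·log₁₀ N.
L_total = 66 + 10·log₁₀(9) = 66 + 9.542 = 75.54 dB.

75.5 dB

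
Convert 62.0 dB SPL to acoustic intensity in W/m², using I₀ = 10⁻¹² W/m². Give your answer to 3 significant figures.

1.58e-06 W/m²

I/I₀ = 10^(62.0/10) = 1.585e+06, so I = 1.585e+06 × 10⁻¹² W/m².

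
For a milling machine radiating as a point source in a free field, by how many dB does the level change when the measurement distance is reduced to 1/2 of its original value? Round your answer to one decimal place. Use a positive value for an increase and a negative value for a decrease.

+6.0 dB

With spherical spreading the level changes by −20·log₁₀(r₂/r₁).
ΔL = −20·log₁₀(0.5) = +6.02 dB.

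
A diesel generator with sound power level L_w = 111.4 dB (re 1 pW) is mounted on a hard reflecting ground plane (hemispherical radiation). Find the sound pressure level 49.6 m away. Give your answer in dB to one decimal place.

69.5 dB

Free-field hemispherical radiation: L_p = L_w − 10·log₁₀(2π·r²), r = 49.6 m.
2π·r² = 1.546e+04 m², 10·log₁₀ of that is 41.891 dB.
L_p = 111.4 − 41.891 = 69.51 dB.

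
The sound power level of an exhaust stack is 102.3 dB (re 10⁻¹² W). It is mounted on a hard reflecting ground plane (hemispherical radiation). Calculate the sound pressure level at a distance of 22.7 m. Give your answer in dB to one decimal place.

67.2 dB

L_p = L_w − 10·log₁₀(2π·r²) with r = 22.7 m.
2π·r² = 3238 m², 10·log₁₀ of that is 35.102 dB.
L_p = 102.3 − 35.102 = 67.20 dB.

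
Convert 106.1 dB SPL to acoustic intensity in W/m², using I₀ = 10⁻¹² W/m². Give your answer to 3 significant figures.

I/I₀ = 10^(106.1/10) = 4.074e+10, so I = 4.074e+10 × 10⁻¹² W/m².

0.0407 W/m²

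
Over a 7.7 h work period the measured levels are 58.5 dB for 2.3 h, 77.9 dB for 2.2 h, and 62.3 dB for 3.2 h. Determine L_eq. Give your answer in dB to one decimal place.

The energy average is taken in the linear domain: L_eq = 10·log₁₀[(Σ tᵢ·10^(Lᵢ/10))/T], T = 7.7 h.
Σ tᵢ·10^(Lᵢ/10) = 2.3·10^(58.5/10) + 2.2·10^(77.9/10) + 3.2·10^(62.3/10) = 1.427e+08.
L_eq = 10·log₁₀(1.427e+08/7.7) = 72.68 dB.

72.7 dB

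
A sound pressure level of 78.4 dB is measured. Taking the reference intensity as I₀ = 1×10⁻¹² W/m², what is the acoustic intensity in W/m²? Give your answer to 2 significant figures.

I = I₀·10^(L/10) = 10⁻¹² × 10^(78.4/10) = 10^(-4.160).

6.9e-05 W/m²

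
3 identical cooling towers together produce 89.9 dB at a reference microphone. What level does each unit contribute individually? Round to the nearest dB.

Dividing the total intensity by 3 lowers the level by 10·log₁₀ 3 = 4.771 dB: L₁ = 89.9 − 4.771.

85 dB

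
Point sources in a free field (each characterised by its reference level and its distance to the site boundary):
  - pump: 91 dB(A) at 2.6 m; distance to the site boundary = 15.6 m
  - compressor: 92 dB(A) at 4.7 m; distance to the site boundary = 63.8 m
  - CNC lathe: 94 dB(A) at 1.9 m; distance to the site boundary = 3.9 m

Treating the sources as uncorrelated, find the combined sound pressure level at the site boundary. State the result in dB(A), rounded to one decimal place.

88.1 dB(A)

First find each source's level at the receiver (point-source: −20·log₁₀(r/r_ref)), then combine on an intensity basis.
pump: 91 − 20·log₁₀(15.6/2.6) = 91 − 15.56 = 75.44 dB(A).
compressor: 92 − 20·log₁₀(63.8/4.7) = 92 − 22.65 = 69.35 dB(A).
CNC lathe: 94 − 20·log₁₀(3.9/1.9) = 94 − 6.25 = 87.75 dB(A).
Σ 10^(L/10) = 6.398e+08 → L_total = 10·log₁₀(6.398e+08) = 88.06 dB(A).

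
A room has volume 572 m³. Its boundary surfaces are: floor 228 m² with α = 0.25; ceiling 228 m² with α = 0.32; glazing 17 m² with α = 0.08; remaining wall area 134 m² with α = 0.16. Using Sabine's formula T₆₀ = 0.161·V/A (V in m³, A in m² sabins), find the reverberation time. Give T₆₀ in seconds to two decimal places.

A = Σ Sᵢαᵢ = 228·0.25 + 228·0.32 + 17·0.08 + 134·0.16 = 152.76 m².
T₆₀ = 0.161 × 572 / 152.76 = 0.603 s.

0.60 s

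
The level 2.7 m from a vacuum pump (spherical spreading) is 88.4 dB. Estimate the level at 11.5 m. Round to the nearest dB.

76 dB

Point-source attenuation: ΔL = 20·log₁₀(r₂/r₁) = 20·log₁₀(11.5/2.7) = 12.587 dB.
L₂ = 88.4 − 20·log₁₀(11.5/2.7) = 88.4 − 12.587 = 75.81 dB.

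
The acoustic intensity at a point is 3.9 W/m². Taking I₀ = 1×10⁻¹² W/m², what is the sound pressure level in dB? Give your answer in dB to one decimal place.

I/I₀ = 3.9/10⁻¹² = 3.9×10^12, and L = 10·log₁₀(I/I₀).
L = 10·(0.5911 + 12) = 125.91 dB.

125.9 dB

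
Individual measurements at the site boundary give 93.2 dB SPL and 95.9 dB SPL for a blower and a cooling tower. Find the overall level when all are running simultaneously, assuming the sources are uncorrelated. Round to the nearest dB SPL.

98 dB SPL

Incoherent sources combine by intensity addition: L_total = 10·log₁₀(Σ 10^(L_i/10)).
Σ 10^(L/10) = 10^(93.2/10) + 10^(95.9/10) = 5.980e+09.
L_total = 10·log₁₀(5.980e+09) = 97.77 dB SPL.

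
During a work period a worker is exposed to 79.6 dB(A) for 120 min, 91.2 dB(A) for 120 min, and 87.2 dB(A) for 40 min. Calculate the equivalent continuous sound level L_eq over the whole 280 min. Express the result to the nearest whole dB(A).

Weight each interval's intensity by its duration and average over T = 280 min:
Σ tᵢ·10^(Lᵢ/10) = 120·10^(79.6/10) + 120·10^(91.2/10) + 40·10^(87.2/10) = 1.901e+11.
L_eq = 10·log₁₀(1.901e+11/280) = 88.32 dB(A).

88 dB(A)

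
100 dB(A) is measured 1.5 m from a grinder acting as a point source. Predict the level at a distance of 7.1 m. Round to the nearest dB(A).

86 dB(A)

Spherical spreading from a point source gives a 20·log₁₀(r₂/r₁) drop.
L₂ = 100 − 20·log₁₀(7.1/1.5) = 100 − 13.503 = 86.50 dB(A).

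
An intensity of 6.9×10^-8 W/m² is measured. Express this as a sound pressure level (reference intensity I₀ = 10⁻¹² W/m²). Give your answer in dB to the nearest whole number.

48 dB

L = 10·log₁₀(I/I₀) = 10·log₁₀(6.9×10^-8/10⁻¹²) = 10·log₁₀(6.9×10^4).
L = 10·(0.8388 + 4) = 48.39 dB.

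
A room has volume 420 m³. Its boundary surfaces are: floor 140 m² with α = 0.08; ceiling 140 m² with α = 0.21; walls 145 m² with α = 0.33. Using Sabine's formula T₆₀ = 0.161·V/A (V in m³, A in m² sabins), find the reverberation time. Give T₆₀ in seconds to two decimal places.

0.76 s

Summing Sᵢαᵢ: 140·0.08 + 140·0.21 + 145·0.33 = 88.45 m².
T₆₀ = 0.161·V/A = 0.161·420/88.45 = 0.764 s.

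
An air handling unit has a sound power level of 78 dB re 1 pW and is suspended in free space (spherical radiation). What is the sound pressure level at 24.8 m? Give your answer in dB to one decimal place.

The power spreads over a sphere of area 4π·r², so L_p = L_w − 10·log₁₀(4π·r²).
4π·r² = 7729 m², 10·log₁₀ of that is 38.881 dB.
L_p = 78 − 38.881 = 39.12 dB.

39.1 dB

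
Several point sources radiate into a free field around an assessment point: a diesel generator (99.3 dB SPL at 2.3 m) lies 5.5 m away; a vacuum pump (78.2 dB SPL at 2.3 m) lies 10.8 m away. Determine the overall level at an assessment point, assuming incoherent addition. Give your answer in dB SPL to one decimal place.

91.7 dB SPL

Propagate each source to the receiver with L = L_ref − 20·log₁₀(r/r_ref), then add intensities.
diesel generator: 99.3 − 20·log₁₀(5.5/2.3) = 99.3 − 7.57 = 91.73 dB SPL.
vacuum pump: 78.2 − 20·log₁₀(10.8/2.3) = 78.2 − 13.43 = 64.77 dB SPL.
Σ 10^(L/10) = 1.491e+09 → L_total = 10·log₁₀(1.491e+09) = 91.74 dB SPL.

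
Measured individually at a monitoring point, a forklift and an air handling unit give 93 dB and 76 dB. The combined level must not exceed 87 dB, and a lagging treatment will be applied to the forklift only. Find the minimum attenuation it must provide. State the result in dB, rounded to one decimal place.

Everything except the forklift sums to 10^(76/10) = 3.981e+07 in linear terms, 76.00 dB.
To meet 87 dB overall, the treated forklift may contribute at most 10^(87/10) − 3.981e+07 = 4.614e+08, i.e. 86.64 dB.
Required insertion loss = 93 − 86.64 = 6.36 dB.

6.4 dB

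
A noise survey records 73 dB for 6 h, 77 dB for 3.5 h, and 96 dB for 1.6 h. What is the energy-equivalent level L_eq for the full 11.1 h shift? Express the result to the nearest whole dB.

88 dB

Weight each interval's intensity by its duration and average over T = 11.1 h:
Σ tᵢ·10^(Lᵢ/10) = 6·10^(73/10) + 3.5·10^(77/10) + 1.6·10^(96/10) = 6.665e+09.
L_eq = 10·log₁₀(6.665e+09/11.1) = 87.78 dB.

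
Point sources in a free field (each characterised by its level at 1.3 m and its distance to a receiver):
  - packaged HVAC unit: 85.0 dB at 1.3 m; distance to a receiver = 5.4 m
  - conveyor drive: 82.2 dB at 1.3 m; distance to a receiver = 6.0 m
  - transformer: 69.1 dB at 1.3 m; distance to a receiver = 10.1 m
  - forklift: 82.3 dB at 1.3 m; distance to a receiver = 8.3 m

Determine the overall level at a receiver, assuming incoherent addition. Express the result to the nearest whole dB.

75 dB

Propagate each source to the receiver with L = L_ref − 20·log₁₀(r/r_ref), then add intensities.
packaged HVAC unit: 85.0 − 20·log₁₀(5.4/1.3) = 85.0 − 12.37 = 72.63 dB.
conveyor drive: 82.2 − 20·log₁₀(6.0/1.3) = 82.2 − 13.28 = 68.92 dB.
transformer: 69.1 − 20·log₁₀(10.1/1.3) = 69.1 − 17.81 = 51.29 dB.
forklift: 82.3 − 20·log₁₀(8.3/1.3) = 82.3 − 16.10 = 66.20 dB.
Σ 10^(L/10) = 3.042e+07 → L_total = 10·log₁₀(3.042e+07) = 74.83 dB.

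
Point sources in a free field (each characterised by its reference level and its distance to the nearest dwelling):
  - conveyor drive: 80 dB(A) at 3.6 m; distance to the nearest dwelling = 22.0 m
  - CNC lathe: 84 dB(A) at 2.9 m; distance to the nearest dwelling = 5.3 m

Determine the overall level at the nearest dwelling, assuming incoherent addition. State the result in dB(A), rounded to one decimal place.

First find each source's level at the receiver (point-source: −20·log₁₀(r/r_ref)), then combine on an intensity basis.
conveyor drive: 80 − 20·log₁₀(22.0/3.6) = 80 − 15.72 = 64.28 dB(A).
CNC lathe: 84 − 20·log₁₀(5.3/2.9) = 84 − 5.24 = 78.76 dB(A).
Σ 10^(L/10) = 7.788e+07 → L_total = 10·log₁₀(7.788e+07) = 78.91 dB(A).

78.9 dB(A)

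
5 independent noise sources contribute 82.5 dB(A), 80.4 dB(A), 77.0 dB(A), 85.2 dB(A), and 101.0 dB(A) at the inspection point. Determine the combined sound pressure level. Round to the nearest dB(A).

For uncorrelated sources the intensities add, so convert each level to linear form, sum, and take 10·log₁₀ of the total.
Σ 10^(L/10) = 10^(82.5/10) + 10^(80.4/10) + 10^(77.0/10) + 10^(85.2/10) + 10^(101.0/10) = 1.326e+10.
L_total = 10·log₁₀(1.326e+10) = 101.22 dB(A).

101 dB(A)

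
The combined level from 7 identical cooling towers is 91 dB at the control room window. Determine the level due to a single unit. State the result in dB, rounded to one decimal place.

7 equal contributions raise the level by 10·log₁₀ 7 = 8.451 dB, so each unit alone gives 91 − 8.451.

82.5 dB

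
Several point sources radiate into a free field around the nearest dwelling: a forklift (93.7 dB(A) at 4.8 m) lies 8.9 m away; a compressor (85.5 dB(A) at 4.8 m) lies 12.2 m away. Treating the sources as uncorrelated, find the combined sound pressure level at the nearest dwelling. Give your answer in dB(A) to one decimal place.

Propagate each source to the receiver with L = L_ref − 20·log₁₀(r/r_ref), then add intensities.
forklift: 93.7 − 20·log₁₀(8.9/4.8) = 93.7 − 5.36 = 88.34 dB(A).
compressor: 85.5 − 20·log₁₀(12.2/4.8) = 85.5 − 8.10 = 77.40 dB(A).
Σ 10^(L/10) = 7.368e+08 → L_total = 10·log₁₀(7.368e+08) = 88.67 dB(A).

88.7 dB(A)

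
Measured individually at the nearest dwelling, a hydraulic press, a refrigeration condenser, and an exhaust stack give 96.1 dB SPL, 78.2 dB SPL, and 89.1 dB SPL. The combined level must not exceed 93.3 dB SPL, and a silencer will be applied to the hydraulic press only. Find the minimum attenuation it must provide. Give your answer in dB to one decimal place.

Fixed contribution from the other sources: Σ 10^(L/10) = 10^(78.2/10) + 10^(89.1/10) = 8.789e+08 (89.44 dB SPL).
To meet 93.3 dB SPL overall, the treated hydraulic press may contribute at most 10^(93.3/10) − 8.789e+08 = 1.259e+09, i.e. 91.00 dB SPL.
Required insertion loss = 96.1 − 91.00 = 5.10 dB.

5.1 dB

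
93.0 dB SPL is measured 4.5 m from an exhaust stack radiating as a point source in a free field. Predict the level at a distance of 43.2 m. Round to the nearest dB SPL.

Spherical spreading from a point source gives a 20·log₁₀(r₂/r₁) drop.
L₂ = 93.0 − 20·log₁₀(43.2/4.5) = 93.0 − 19.645 = 73.35 dB SPL.

73 dB SPL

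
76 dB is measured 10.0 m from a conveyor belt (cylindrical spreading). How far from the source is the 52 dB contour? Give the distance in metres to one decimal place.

2511.9 m

The 24.0 dB drop corresponds to a distance ratio of 10^(24.0/10) for a line source.
r₂ = 10.0·10^((76−52)/10) = 10.0·10^(24.0/10) = 2511.89 m.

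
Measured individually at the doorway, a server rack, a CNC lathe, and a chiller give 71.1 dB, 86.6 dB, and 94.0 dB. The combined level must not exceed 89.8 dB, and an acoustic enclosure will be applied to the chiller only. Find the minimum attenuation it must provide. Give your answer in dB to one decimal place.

7.1 dB

Everything except the chiller sums to 10^(71.1/10) + 10^(86.6/10) = 4.700e+08 in linear terms, 86.72 dB.
The limit corresponds to 10^(89.8/10) = 9.550e+08; subtracting the fixed part leaves 4.850e+08 for the chiller, i.e. 86.86 dB.
Required insertion loss = 94.0 − 86.86 = 7.14 dB.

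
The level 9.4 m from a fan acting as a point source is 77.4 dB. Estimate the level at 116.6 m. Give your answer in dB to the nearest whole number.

Spherical spreading from a point source gives a 20·log₁₀(r₂/r₁) drop.
L₂ = 77.4 − 20·log₁₀(116.6/9.4) = 77.4 − 21.871 = 55.53 dB.

56 dB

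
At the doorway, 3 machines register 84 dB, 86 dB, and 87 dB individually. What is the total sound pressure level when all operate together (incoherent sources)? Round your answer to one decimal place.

90.6 dB

For uncorrelated sources the intensities add, so convert each level to linear form, sum, and take 10·log₁₀ of the total.
Σ 10^(L/10) = 10^(84/10) + 10^(86/10) + 10^(87/10) = 1.150e+09.
L_total = 10·log₁₀(1.150e+09) = 90.61 dB.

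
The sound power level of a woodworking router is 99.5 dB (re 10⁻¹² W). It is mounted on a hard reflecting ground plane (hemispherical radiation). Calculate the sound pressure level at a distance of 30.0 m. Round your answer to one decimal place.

The power spreads over a hemisphere of area 2π·r², so L_p = L_w − 10·log₁₀(2π·r²).
2π·r² = 5655 m², 10·log₁₀ of that is 37.524 dB.
L_p = 99.5 − 37.524 = 61.98 dB.

62.0 dB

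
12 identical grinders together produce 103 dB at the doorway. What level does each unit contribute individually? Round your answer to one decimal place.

92.2 dB

Dividing the total intensity by 12 lowers the level by 10·log₁₀ 12 = 10.792 dB: L₁ = 103 − 10.792.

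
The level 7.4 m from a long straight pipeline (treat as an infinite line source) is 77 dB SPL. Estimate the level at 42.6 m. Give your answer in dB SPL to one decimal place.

Cylindrical spreading from a line source gives a 10·log₁₀(r₂/r₁) drop.
L₂ = 77 − 10·log₁₀(42.6/7.4) = 77 − 7.602 = 69.40 dB SPL.

69.4 dB SPL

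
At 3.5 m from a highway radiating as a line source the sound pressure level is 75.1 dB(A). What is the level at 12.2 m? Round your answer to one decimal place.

For a line source, L₂ = L₁ − 10·log₁₀(r₂/r₁).
L₂ = 75.1 − 10·log₁₀(12.2/3.5) = 75.1 − 5.423 = 69.68 dB(A).

69.7 dB(A)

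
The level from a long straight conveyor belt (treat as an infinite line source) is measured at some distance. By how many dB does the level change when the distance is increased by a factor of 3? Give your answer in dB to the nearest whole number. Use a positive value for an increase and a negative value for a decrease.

With cylindrical spreading the level changes by −10·log₁₀(r₂/r₁).
ΔL = −10·log₁₀(3) = -4.77 dB.

-5 dB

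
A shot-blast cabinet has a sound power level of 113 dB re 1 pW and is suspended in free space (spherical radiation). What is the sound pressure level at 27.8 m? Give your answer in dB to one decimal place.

The power spreads over a sphere of area 4π·r², so L_p = L_w − 10·log₁₀(4π·r²).
4π·r² = 9712 m², 10·log₁₀ of that is 39.873 dB.
L_p = 113 − 39.873 = 73.13 dB.

73.1 dB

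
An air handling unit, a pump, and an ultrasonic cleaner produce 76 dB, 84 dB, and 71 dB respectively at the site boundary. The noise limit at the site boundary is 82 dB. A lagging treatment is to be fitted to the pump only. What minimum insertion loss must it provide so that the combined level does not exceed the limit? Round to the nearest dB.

Fixed contribution from the other sources: Σ 10^(L/10) = 10^(76/10) + 10^(71/10) = 5.240e+07 (77.19 dB).
To meet 82 dB overall, the treated pump may contribute at most 10^(82/10) − 5.240e+07 = 1.061e+08, i.e. 80.26 dB.
So the pump must be reduced from 84 to 80.26 dB: IL = 3.74 dB.

4 dB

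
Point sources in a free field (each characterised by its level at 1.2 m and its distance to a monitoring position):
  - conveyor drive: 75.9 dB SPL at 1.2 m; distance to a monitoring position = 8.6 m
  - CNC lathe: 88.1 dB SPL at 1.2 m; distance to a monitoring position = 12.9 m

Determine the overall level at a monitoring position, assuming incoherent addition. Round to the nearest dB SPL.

68 dB SPL

First find each source's level at the receiver (point-source: −20·log₁₀(r/r_ref)), then combine on an intensity basis.
conveyor drive: 75.9 − 20·log₁₀(8.6/1.2) = 75.9 − 17.11 = 58.79 dB SPL.
CNC lathe: 88.1 − 20·log₁₀(12.9/1.2) = 88.1 − 20.63 = 67.47 dB SPL.
Σ 10^(L/10) = 6.345e+06 → L_total = 10·log₁₀(6.345e+06) = 68.02 dB SPL.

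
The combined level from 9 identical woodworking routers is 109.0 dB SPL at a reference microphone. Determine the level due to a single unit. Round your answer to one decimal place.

Dividing the total intensity by 9 lowers the level by 10·log₁₀ 9 = 9.542 dB: L₁ = 109.0 − 9.542.

99.5 dB SPL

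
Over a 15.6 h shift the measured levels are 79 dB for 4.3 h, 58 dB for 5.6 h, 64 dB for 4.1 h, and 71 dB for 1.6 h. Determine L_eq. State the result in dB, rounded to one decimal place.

73.8 dB

L_eq = 10·log₁₀[(1/T)·Σ tᵢ·10^(Lᵢ/10)] with T = 15.6 h.
Σ tᵢ·10^(Lᵢ/10) = 4.3·10^(79/10) + 5.6·10^(58/10) + 4.1·10^(64/10) + 1.6·10^(71/10) = 3.755e+08.
L_eq = 10·log₁₀(3.755e+08/15.6) = 73.82 dB.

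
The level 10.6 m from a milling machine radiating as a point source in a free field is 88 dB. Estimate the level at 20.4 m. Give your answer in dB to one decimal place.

Spherical spreading from a point source gives a 20·log₁₀(r₂/r₁) drop.
L₂ = 88 − 20·log₁₀(20.4/10.6) = 88 − 5.686 = 82.31 dB.

82.3 dB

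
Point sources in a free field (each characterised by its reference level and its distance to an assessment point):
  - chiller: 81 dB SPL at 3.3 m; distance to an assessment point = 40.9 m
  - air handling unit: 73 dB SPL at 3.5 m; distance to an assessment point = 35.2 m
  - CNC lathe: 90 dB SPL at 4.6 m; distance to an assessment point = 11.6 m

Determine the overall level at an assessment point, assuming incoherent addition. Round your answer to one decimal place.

82.0 dB SPL

Apply inverse-square spreading to bring every level to the receiver, then sum 10^(L/10).
chiller: 81 − 20·log₁₀(40.9/3.3) = 81 − 21.86 = 59.14 dB SPL.
air handling unit: 73 − 20·log₁₀(35.2/3.5) = 73 − 20.05 = 52.95 dB SPL.
CNC lathe: 90 − 20·log₁₀(11.6/4.6) = 90 − 8.03 = 81.97 dB SPL.
Σ 10^(L/10) = 1.583e+08 → L_total = 10·log₁₀(1.583e+08) = 81.99 dB SPL.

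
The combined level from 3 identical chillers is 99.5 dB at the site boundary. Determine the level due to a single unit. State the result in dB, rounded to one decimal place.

3 equal contributions raise the level by 10·log₁₀ 3 = 4.771 dB, so each unit alone gives 99.5 − 4.771.

94.7 dB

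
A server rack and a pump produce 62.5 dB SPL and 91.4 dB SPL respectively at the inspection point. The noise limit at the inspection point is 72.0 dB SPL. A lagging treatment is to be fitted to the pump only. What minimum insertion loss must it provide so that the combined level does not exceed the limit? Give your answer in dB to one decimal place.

Everything except the pump sums to 10^(62.5/10) = 1.778e+06 in linear terms, 62.50 dB SPL.
The limit corresponds to 10^(72.0/10) = 1.585e+07; subtracting the fixed part leaves 1.407e+07 for the pump, i.e. 71.48 dB SPL.
Required insertion loss = 91.4 − 71.48 = 19.92 dB.

19.9 dB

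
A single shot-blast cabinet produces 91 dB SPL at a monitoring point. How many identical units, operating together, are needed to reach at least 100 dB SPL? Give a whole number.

The shortfall is 100 − 91 = 9.0 dB, and N units add 10·log₁₀ N, so need 10·log₁₀ N ≥ 9.0.
N ≥ 10^(9.0/10) = 7.943, so N = 8.

8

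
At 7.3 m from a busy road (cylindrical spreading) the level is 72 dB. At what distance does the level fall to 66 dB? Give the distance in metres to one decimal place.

29.1 m

For a line source L₁ − L₂ = 10·log₁₀(r₂/r₁), so r₂ = r₁·10^((L₁−L₂)/10).
r₂ = 7.3·10^((72−66)/10) = 7.3·10^(6.0/10) = 29.06 m.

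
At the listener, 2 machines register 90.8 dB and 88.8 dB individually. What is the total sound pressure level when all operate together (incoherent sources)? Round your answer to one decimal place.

92.9 dB

For uncorrelated sources the intensities add, so convert each level to linear form, sum, and take 10·log₁₀ of the total.
Σ 10^(L/10) = 10^(90.8/10) + 10^(88.8/10) = 1.961e+09.
L_total = 10·log₁₀(1.961e+09) = 92.92 dB.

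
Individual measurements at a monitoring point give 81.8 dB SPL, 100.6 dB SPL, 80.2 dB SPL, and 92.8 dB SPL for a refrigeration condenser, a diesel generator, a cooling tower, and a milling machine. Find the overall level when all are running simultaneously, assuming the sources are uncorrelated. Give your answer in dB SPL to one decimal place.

For uncorrelated sources the intensities add, so convert each level to linear form, sum, and take 10·log₁₀ of the total.
Σ 10^(L/10) = 10^(81.8/10) + 10^(100.6/10) + 10^(80.2/10) + 10^(92.8/10) = 1.364e+10.
L_total = 10·log₁₀(1.364e+10) = 101.35 dB SPL.

101.3 dB SPL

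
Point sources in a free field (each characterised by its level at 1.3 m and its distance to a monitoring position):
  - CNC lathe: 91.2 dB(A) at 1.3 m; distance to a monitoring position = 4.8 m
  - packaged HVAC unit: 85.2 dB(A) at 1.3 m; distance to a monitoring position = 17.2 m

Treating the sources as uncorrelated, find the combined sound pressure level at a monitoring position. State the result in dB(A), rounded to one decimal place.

Apply inverse-square spreading to bring every level to the receiver, then sum 10^(L/10).
CNC lathe: 91.2 − 20·log₁₀(4.8/1.3) = 91.2 − 11.35 = 79.85 dB(A).
packaged HVAC unit: 85.2 − 20·log₁₀(17.2/1.3) = 85.2 − 22.43 = 62.77 dB(A).
Σ 10^(L/10) = 9.859e+07 → L_total = 10·log₁₀(9.859e+07) = 79.94 dB(A).

79.9 dB(A)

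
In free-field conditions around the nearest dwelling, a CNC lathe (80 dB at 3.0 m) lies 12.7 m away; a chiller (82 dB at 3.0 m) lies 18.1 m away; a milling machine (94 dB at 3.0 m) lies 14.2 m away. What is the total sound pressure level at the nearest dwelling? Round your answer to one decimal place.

Apply inverse-square spreading to bring every level to the receiver, then sum 10^(L/10).
CNC lathe: 80 − 20·log₁₀(12.7/3.0) = 80 − 12.53 = 67.47 dB.
chiller: 82 − 20·log₁₀(18.1/3.0) = 82 − 15.61 = 66.39 dB.
milling machine: 94 − 20·log₁₀(14.2/3.0) = 94 − 13.50 = 80.50 dB.
Σ 10^(L/10) = 1.220e+08 → L_total = 10·log₁₀(1.220e+08) = 80.87 dB.

80.9 dB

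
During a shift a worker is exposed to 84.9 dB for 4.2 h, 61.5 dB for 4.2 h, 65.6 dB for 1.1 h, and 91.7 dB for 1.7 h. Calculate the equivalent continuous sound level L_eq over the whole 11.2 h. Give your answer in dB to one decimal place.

L_eq = 10·log₁₀[(1/T)·Σ tᵢ·10^(Lᵢ/10)] with T = 11.2 h.
Σ tᵢ·10^(Lᵢ/10) = 4.2·10^(84.9/10) + 4.2·10^(61.5/10) + 1.1·10^(65.6/10) + 1.7·10^(91.7/10) = 3.822e+09.
L_eq = 10·log₁₀(3.822e+09/11.2) = 85.33 dB.

85.3 dB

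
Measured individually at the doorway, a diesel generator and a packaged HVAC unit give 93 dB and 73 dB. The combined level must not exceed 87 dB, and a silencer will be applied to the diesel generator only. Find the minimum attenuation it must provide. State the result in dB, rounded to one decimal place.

6.2 dB

Everything except the diesel generator sums to 10^(73/10) = 1.995e+07 in linear terms, 73.00 dB.
The limit corresponds to 10^(87/10) = 5.012e+08; subtracting the fixed part leaves 4.812e+08 for the diesel generator, i.e. 86.82 dB.
So the diesel generator must be reduced from 93 to 86.82 dB: IL = 6.18 dB.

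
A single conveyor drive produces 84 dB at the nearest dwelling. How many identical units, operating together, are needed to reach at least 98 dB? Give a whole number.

N identical sources give L₁ + 10·log₁₀ N, so require 10·log₁₀ N ≥ 98 − 84 = 14.0 dB.
N ≥ 10^(14.0/10) = 25.119, so N = 26.

26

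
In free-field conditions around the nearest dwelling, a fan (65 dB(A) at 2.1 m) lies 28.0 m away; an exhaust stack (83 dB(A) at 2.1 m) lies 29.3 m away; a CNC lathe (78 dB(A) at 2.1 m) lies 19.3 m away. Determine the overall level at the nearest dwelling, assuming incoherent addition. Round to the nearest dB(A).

First find each source's level at the receiver (point-source: −20·log₁₀(r/r_ref)), then combine on an intensity basis.
fan: 65 − 20·log₁₀(28.0/2.1) = 65 − 22.50 = 42.50 dB(A).
exhaust stack: 83 − 20·log₁₀(29.3/2.1) = 83 − 22.89 = 60.11 dB(A).
CNC lathe: 78 − 20·log₁₀(19.3/2.1) = 78 − 19.27 = 58.73 dB(A).
Σ 10^(L/10) = 1.790e+06 → L_total = 10·log₁₀(1.790e+06) = 62.53 dB(A).

63 dB(A)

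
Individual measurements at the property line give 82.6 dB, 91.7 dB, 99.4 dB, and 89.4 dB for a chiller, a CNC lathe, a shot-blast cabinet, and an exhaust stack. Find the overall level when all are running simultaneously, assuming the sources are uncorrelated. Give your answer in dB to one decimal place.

For uncorrelated sources the intensities add, so convert each level to linear form, sum, and take 10·log₁₀ of the total.
Σ 10^(L/10) = 10^(82.6/10) + 10^(91.7/10) + 10^(99.4/10) + 10^(89.4/10) = 1.124e+10.
L_total = 10·log₁₀(1.124e+10) = 100.51 dB.

100.5 dB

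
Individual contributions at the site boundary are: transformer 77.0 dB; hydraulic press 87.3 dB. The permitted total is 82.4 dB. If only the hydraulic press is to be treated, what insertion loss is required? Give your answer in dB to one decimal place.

Fixed contribution from the other source: Σ 10^(L/10) = 10^(77.0/10) = 5.012e+07 (77.00 dB).
To meet 82.4 dB overall, the treated hydraulic press may contribute at most 10^(82.4/10) − 5.012e+07 = 1.237e+08, i.e. 80.92 dB.
So the hydraulic press must be reduced from 87.3 to 80.92 dB: IL = 6.38 dB.

6.4 dB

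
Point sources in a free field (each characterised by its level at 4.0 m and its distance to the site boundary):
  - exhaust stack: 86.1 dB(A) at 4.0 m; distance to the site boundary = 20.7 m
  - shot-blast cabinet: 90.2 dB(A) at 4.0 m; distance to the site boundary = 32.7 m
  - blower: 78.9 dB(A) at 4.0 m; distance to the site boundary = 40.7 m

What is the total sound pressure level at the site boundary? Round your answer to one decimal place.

75.0 dB(A)

Apply inverse-square spreading to bring every level to the receiver, then sum 10^(L/10).
exhaust stack: 86.1 − 20·log₁₀(20.7/4.0) = 86.1 − 14.28 = 71.82 dB(A).
shot-blast cabinet: 90.2 − 20·log₁₀(32.7/4.0) = 90.2 − 18.25 = 71.95 dB(A).
blower: 78.9 − 20·log₁₀(40.7/4.0) = 78.9 − 20.15 = 58.75 dB(A).
Σ 10^(L/10) = 3.163e+07 → L_total = 10·log₁₀(3.163e+07) = 75.00 dB(A).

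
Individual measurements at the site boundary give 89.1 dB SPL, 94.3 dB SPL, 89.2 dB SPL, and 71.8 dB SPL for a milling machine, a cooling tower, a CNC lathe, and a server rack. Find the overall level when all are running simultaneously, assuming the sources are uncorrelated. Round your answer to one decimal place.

96.4 dB SPL

For uncorrelated sources the intensities add, so convert each level to linear form, sum, and take 10·log₁₀ of the total.
Σ 10^(L/10) = 10^(89.1/10) + 10^(94.3/10) + 10^(89.2/10) + 10^(71.8/10) = 4.351e+09.
L_total = 10·log₁₀(4.351e+09) = 96.39 dB SPL.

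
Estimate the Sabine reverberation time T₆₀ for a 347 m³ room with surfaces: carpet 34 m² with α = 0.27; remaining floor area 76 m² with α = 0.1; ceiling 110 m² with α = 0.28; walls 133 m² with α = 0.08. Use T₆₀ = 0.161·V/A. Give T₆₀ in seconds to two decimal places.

0.96 s

A = Σ Sᵢαᵢ = 34·0.27 + 76·0.1 + 110·0.28 + 133·0.08 = 58.22 m².
T₆₀ = 0.161 × 347 / 58.22 = 0.960 s.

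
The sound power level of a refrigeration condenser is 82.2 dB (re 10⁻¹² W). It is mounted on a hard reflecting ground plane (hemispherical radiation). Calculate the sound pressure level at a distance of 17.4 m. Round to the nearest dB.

L_p = L_w − 10·log₁₀(2π·r²) with r = 17.4 m.
2π·r² = 1902 m², 10·log₁₀ of that is 32.793 dB.
L_p = 82.2 − 32.793 = 49.41 dB.

49 dB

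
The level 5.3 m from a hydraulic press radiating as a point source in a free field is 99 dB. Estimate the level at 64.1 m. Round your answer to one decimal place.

For a point source, L₂ = L₁ − 20·log₁₀(r₂/r₁).
L₂ = 99 − 20·log₁₀(64.1/5.3) = 99 − 21.652 = 77.35 dB.

77.3 dB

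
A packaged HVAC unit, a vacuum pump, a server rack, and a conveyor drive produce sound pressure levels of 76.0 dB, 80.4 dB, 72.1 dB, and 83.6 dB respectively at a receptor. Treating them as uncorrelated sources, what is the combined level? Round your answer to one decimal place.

86.0 dB

Incoherent sources combine by intensity addition: L_total = 10·log₁₀(Σ 10^(L_i/10)).
Σ 10^(L/10) = 10^(76.0/10) + 10^(80.4/10) + 10^(72.1/10) + 10^(83.6/10) = 3.948e+08.
L_total = 10·log₁₀(3.948e+08) = 85.96 dB.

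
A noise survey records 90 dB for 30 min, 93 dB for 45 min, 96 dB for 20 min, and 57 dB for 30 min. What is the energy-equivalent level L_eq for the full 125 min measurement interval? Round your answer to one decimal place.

92.0 dB

L_eq = 10·log₁₀[(1/T)·Σ tᵢ·10^(Lᵢ/10)] with T = 125 min.
Σ tᵢ·10^(Lᵢ/10) = 30·10^(90/10) + 45·10^(93/10) + 20·10^(96/10) + 30·10^(57/10) = 1.994e+11.
L_eq = 10·log₁₀(1.994e+11/125) = 92.03 dB.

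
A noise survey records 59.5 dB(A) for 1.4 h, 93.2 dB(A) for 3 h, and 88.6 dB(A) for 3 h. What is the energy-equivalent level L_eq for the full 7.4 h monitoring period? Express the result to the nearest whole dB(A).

91 dB(A)

L_eq = 10·log₁₀[(1/T)·Σ tᵢ·10^(Lᵢ/10)] with T = 7.4 h.
Σ tᵢ·10^(Lᵢ/10) = 1.4·10^(59.5/10) + 3·10^(93.2/10) + 3·10^(88.6/10) = 8.442e+09.
L_eq = 10·log₁₀(8.442e+09/7.4) = 90.57 dB(A).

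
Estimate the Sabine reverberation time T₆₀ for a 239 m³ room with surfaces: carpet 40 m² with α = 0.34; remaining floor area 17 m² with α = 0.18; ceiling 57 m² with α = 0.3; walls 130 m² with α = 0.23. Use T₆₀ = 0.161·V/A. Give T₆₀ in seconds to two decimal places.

Summing Sᵢαᵢ: 40·0.34 + 17·0.18 + 57·0.3 + 130·0.23 = 63.66 m².
T₆₀ = 0.161·V/A = 0.161·239/63.66 = 0.604 s.

0.60 s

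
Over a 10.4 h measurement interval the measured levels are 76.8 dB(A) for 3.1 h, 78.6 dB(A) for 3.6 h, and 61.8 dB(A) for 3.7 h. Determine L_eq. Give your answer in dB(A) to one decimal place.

L_eq = 10·log₁₀[(1/T)·Σ tᵢ·10^(Lᵢ/10)] with T = 10.4 h.
Σ tᵢ·10^(Lᵢ/10) = 3.1·10^(76.8/10) + 3.6·10^(78.6/10) + 3.7·10^(61.8/10) = 4.148e+08.
L_eq = 10·log₁₀(4.148e+08/10.4) = 76.01 dB(A).

76.0 dB(A)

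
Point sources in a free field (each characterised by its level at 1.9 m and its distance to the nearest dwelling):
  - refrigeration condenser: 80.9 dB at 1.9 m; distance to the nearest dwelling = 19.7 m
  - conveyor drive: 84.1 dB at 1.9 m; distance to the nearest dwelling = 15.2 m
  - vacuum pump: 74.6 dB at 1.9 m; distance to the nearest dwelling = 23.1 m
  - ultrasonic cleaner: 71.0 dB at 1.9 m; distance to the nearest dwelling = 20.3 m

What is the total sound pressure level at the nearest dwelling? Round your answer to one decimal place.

67.4 dB

First find each source's level at the receiver (point-source: −20·log₁₀(r/r_ref)), then combine on an intensity basis.
refrigeration condenser: 80.9 − 20·log₁₀(19.7/1.9) = 80.9 − 20.31 = 60.59 dB.
conveyor drive: 84.1 − 20·log₁₀(15.2/1.9) = 84.1 − 18.06 = 66.04 dB.
vacuum pump: 74.6 − 20·log₁₀(23.1/1.9) = 74.6 − 21.70 = 52.90 dB.
ultrasonic cleaner: 71.0 − 20·log₁₀(20.3/1.9) = 71.0 − 20.57 = 50.43 dB.
Σ 10^(L/10) = 5.466e+06 → L_total = 10·log₁₀(5.466e+06) = 67.38 dB.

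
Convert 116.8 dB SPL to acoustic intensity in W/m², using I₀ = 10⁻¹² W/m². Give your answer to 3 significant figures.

0.479 W/m²

I = I₀·10^(L/10) = 10⁻¹² × 10^(116.8/10) = 10^(-0.320).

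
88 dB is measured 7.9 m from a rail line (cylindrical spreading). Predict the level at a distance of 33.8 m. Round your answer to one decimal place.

Line-source attenuation: ΔL = 10·log₁₀(r₂/r₁) = 10·log₁₀(33.8/7.9) = 6.313 dB.
L₂ = 88 − 10·log₁₀(33.8/7.9) = 88 − 6.313 = 81.69 dB.

81.7 dB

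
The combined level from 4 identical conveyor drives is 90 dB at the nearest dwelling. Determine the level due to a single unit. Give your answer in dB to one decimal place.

Dividing the total intensity by 4 lowers the level by 10·log₁₀ 4 = 6.021 dB: L₁ = 90 − 6.021.

84.0 dB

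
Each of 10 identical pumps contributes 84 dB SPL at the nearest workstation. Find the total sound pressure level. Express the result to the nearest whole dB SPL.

94 dB SPL

With 10 equal, uncorrelated contributions the intensity is 10× that of one unit, giving a rise of 10·log₁₀ 10.
L_total = 84 + 10·log₁₀(10) = 84 + 10.000 = 94.00 dB SPL.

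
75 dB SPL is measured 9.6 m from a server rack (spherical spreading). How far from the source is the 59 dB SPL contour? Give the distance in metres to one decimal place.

60.6 m

For a point source L₁ − L₂ = 20·log₁₀(r₂/r₁), so r₂ = r₁·10^((L₁−L₂)/20).
r₂ = 9.6·10^((75−59)/20) = 9.6·10^(16.0/20) = 60.57 m.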